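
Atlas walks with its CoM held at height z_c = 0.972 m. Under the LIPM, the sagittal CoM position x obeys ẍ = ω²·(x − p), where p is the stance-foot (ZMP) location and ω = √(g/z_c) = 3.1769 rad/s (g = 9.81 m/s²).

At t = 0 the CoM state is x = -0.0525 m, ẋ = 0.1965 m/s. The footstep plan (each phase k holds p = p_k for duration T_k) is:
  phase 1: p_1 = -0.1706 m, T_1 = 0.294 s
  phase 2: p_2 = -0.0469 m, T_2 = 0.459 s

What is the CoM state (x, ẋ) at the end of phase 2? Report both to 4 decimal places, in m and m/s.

phase 1: p=-0.1706, T=0.294, ωT=0.934009, cosh=1.468832, sinh=1.075857; start (x,ẋ)=(-0.052500, 0.196500) → end (x,ẋ)=(0.069414, 0.692278)
phase 2: p=-0.0469, T=0.459, ωT=1.458197, cosh=2.265429, sinh=2.032774; start (x,ẋ)=(0.069414, 0.692278) → end (x,ẋ)=(0.659563, 2.319453)

x = 0.6596, ẋ = 2.3195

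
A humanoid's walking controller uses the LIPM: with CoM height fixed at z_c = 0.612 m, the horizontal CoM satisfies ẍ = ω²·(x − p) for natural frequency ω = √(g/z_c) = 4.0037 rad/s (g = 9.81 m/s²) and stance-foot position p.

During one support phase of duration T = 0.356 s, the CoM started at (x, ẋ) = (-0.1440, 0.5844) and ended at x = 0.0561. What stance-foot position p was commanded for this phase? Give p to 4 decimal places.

p = -0.0724

ωT = 4.0037·0.356 = 1.425317; cosh(ωT) = 2.199805, sinh(ωT) = 1.959372
x(T) = p + (x₀−p)·cosh(ωT) + (ẋ₀/ω)·sinh(ωT) ⇒ p·(1 − cosh) = x(T) − x₀·cosh − (ẋ₀/ω)·sinh
numerator   = 0.0561 − (-0.1440)·2.199805 − (0.5844/4.0037)·1.959372 = 0.086872
denominator = 1 − 2.199805 = -1.199805
p = 0.086872 / -1.199805 = -0.0724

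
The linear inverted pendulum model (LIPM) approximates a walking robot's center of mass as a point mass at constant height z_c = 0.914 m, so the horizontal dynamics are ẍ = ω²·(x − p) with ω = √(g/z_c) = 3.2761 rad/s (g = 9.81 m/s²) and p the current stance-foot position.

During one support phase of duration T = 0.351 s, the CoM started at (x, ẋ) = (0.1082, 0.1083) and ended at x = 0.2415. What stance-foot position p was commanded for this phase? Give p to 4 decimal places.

ωT = 3.2761·0.351 = 1.149911; cosh(ωT) = 1.737289, sinh(ωT) = 1.420624
x(T) = p + (x₀−p)·cosh(ωT) + (ẋ₀/ω)·sinh(ωT) ⇒ p·(1 − cosh) = x(T) − x₀·cosh − (ẋ₀/ω)·sinh
numerator   = 0.2415 − (0.1082)·1.737289 − (0.1083/3.2761)·1.420624 = 0.006563
denominator = 1 − 1.737289 = -0.737289
p = 0.006563 / -0.737289 = -0.0089

p = -0.0089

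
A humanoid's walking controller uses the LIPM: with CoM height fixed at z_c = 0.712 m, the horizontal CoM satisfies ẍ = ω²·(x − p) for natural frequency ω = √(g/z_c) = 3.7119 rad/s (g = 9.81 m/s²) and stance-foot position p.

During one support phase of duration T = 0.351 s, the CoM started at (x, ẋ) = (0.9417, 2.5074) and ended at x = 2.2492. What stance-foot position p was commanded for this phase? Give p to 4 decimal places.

p = 0.7814

ωT = 3.7119·0.351 = 1.302877; cosh(ωT) = 1.975808, sinh(ωT) = 1.704060
x(T) = p + (x₀−p)·cosh(ωT) + (ẋ₀/ω)·sinh(ωT) ⇒ p·(1 − cosh) = x(T) − x₀·cosh − (ẋ₀/ω)·sinh
numerator   = 2.2492 − (0.9417)·1.975808 − (2.5074/3.7119)·1.704060 = -0.762516
denominator = 1 − 1.975808 = -0.975808
p = -0.762516 / -0.975808 = 0.7814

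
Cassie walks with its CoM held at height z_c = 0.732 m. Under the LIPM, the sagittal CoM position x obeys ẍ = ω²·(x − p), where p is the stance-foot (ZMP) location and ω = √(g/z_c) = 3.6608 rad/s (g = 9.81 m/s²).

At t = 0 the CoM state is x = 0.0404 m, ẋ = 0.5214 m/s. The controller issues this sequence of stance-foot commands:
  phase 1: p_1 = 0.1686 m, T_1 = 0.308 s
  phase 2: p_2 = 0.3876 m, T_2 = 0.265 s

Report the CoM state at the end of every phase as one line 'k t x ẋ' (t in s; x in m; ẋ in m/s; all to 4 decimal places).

1 0.3080 0.1467 0.2408
2 0.5730 0.0986 -0.6326

phase 1: p=0.1686, T=0.308, ωT=1.127526, cosh=1.705921, sinh=1.382088; start (x,ẋ)=(0.040400, 0.521400) → end (x,ẋ)=(0.146749, 0.240833)
phase 2: p=0.3876, T=0.265, ωT=0.970112, cosh=1.508640, sinh=1.129600; start (x,ẋ)=(0.146749, 0.240833) → end (x,ẋ)=(0.098555, -0.632646)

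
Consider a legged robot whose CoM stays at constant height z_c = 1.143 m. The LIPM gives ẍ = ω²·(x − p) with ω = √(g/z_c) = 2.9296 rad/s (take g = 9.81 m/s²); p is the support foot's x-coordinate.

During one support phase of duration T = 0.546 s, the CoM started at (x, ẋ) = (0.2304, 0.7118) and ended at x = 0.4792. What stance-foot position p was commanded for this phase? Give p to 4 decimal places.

ωT = 2.9296·0.546 = 1.599562; cosh(ωT) = 2.576423, sinh(ωT) = 2.374438
x(T) = p + (x₀−p)·cosh(ωT) + (ẋ₀/ω)·sinh(ωT) ⇒ p·(1 − cosh) = x(T) − x₀·cosh − (ẋ₀/ω)·sinh
numerator   = 0.4792 − (0.2304)·2.576423 − (0.7118/2.9296)·2.374438 = -0.691321
denominator = 1 − 2.576423 = -1.576423
p = -0.691321 / -1.576423 = 0.4385

p = 0.4385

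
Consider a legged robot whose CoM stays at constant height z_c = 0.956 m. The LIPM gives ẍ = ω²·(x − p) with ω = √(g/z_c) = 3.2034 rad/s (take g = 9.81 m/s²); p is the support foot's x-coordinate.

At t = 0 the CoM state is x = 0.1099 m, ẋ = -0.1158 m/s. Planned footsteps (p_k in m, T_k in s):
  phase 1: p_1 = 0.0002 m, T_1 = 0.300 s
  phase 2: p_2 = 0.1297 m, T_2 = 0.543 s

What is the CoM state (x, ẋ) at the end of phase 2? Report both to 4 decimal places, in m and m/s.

x = 0.3020, ẋ = 0.5934

phase 1: p=0.0002, T=0.300, ωT=0.961020, cosh=1.498432, sinh=1.115930; start (x,ẋ)=(0.109900, -0.115800) → end (x,ẋ)=(0.124238, 0.218634)
phase 2: p=0.1297, T=0.543, ωT=1.739446, cosh=2.934903, sinh=2.759286; start (x,ẋ)=(0.124238, 0.218634) → end (x,ẋ)=(0.301993, 0.593391)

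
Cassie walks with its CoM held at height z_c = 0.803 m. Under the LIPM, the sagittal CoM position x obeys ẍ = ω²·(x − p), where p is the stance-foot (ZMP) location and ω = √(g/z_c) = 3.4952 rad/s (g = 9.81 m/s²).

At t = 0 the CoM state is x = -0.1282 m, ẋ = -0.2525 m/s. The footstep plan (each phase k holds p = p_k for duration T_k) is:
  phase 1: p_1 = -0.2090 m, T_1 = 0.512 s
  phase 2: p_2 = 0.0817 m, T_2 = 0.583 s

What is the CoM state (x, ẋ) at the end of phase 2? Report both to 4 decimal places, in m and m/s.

phase 1: p=-0.2090, T=0.512, ωT=1.789542, cosh=3.076874, sinh=2.909838; start (x,ẋ)=(-0.128200, -0.252500) → end (x,ẋ)=(-0.170601, 0.044863)
phase 2: p=0.0817, T=0.583, ωT=2.037702, cosh=3.901641, sinh=3.771313; start (x,ẋ)=(-0.170601, 0.044863) → end (x,ẋ)=(-0.854280, -3.150663)

x = -0.8543, ẋ = -3.1507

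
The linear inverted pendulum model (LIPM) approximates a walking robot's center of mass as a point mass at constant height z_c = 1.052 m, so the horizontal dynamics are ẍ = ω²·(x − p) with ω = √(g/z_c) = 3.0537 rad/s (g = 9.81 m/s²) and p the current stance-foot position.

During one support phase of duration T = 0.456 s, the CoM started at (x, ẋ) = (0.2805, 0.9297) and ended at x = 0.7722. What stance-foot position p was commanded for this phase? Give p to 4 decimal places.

ωT = 3.0537·0.456 = 1.392487; cosh(ωT) = 2.136652, sinh(ωT) = 1.888196
x(T) = p + (x₀−p)·cosh(ωT) + (ẋ₀/ω)·sinh(ωT) ⇒ p·(1 − cosh) = x(T) − x₀·cosh − (ẋ₀/ω)·sinh
numerator   = 0.7722 − (0.2805)·2.136652 − (0.9297/3.0537)·1.888196 = -0.401993
denominator = 1 − 2.136652 = -1.136652
p = -0.401993 / -1.136652 = 0.3537

p = 0.3537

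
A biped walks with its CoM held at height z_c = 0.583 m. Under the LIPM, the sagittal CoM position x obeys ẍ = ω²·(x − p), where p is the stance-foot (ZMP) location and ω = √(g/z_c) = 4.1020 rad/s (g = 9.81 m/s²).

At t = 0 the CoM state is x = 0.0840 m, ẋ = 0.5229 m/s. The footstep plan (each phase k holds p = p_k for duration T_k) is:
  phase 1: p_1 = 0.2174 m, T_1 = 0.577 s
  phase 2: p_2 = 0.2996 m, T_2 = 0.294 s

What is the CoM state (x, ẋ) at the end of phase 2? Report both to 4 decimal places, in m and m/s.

x = 0.0408, ẋ = -0.9305

phase 1: p=0.2174, T=0.577, ωT=2.366854, cosh=5.378783, sinh=5.285008; start (x,ẋ)=(0.084000, 0.522900) → end (x,ẋ)=(0.173574, -0.079427)
phase 2: p=0.2996, T=0.294, ωT=1.205988, cosh=1.819727, sinh=1.520331; start (x,ẋ)=(0.173574, -0.079427) → end (x,ẋ)=(0.040828, -0.930486)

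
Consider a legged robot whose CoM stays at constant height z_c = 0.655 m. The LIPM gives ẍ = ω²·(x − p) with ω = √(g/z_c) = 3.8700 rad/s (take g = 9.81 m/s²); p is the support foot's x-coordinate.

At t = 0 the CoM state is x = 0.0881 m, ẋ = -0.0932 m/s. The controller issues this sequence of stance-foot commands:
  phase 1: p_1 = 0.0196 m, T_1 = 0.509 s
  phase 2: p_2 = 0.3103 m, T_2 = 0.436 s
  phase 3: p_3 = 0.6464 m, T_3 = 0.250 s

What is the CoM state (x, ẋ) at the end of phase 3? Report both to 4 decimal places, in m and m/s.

x = 0.3279, ẋ = -0.6627

phase 1: p=0.0196, T=0.509, ωT=1.969830, cosh=3.654469, sinh=3.514989; start (x,ẋ)=(0.088100, -0.093200) → end (x,ẋ)=(0.185281, 0.591209)
phase 2: p=0.3103, T=0.436, ωT=1.687320, cosh=2.794995, sinh=2.609981; start (x,ẋ)=(0.185281, 0.591209) → end (x,ẋ)=(0.359591, 0.389655)
phase 3: p=0.6464, T=0.250, ωT=0.967500, cosh=1.505695, sinh=1.125663; start (x,ẋ)=(0.359591, 0.389655) → end (x,ẋ)=(0.327892, -0.662727)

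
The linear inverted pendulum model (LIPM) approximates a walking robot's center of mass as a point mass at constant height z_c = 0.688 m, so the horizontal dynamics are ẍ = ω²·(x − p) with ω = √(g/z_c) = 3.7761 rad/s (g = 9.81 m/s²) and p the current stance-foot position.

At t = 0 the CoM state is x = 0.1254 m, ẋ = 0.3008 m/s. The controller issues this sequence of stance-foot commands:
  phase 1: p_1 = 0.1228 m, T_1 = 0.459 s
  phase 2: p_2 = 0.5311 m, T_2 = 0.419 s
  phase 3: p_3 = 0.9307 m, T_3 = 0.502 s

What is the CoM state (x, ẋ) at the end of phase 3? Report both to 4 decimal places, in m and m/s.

x = 0.4904, ẋ = -1.3867

phase 1: p=0.1228, T=0.459, ωT=1.733230, cosh=2.917807, sinh=2.741095; start (x,ẋ)=(0.125400, 0.300800) → end (x,ẋ)=(0.348739, 0.904588)
phase 2: p=0.5311, T=0.419, ωT=1.582186, cosh=2.535553, sinh=2.330027; start (x,ẋ)=(0.348739, 0.904588) → end (x,ẋ)=(0.626886, 0.689142)
phase 3: p=0.9307, T=0.502, ωT=1.895602, cosh=3.403392, sinh=3.253164; start (x,ẋ)=(0.626886, 0.689142) → end (x,ẋ)=(0.490409, -1.386709)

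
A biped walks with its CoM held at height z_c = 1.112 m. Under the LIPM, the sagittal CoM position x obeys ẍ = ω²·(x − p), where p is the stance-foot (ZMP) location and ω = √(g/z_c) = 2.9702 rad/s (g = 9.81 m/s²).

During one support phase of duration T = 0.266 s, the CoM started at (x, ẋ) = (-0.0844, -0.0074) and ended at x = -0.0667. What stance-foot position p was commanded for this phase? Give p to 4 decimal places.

ωT = 2.9702·0.266 = 0.790073; cosh(ωT) = 1.328685, sinh(ωT) = 0.874873
x(T) = p + (x₀−p)·cosh(ωT) + (ẋ₀/ω)·sinh(ωT) ⇒ p·(1 − cosh) = x(T) − x₀·cosh − (ẋ₀/ω)·sinh
numerator   = -0.0667 − (-0.0844)·1.328685 − (-0.0074/2.9702)·0.874873 = 0.047621
denominator = 1 − 1.328685 = -0.328685
p = 0.047621 / -0.328685 = -0.1449

p = -0.1449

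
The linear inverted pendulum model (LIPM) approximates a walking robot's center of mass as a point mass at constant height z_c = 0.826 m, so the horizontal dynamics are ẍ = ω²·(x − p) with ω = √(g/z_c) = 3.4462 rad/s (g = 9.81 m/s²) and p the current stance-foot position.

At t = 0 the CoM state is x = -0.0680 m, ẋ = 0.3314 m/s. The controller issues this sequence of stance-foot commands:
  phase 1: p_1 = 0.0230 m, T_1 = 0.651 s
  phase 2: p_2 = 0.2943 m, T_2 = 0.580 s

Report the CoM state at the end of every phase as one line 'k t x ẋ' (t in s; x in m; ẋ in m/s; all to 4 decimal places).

1 0.6510 0.0374 0.1181
2 1.2310 -0.5469 -2.7631

phase 1: p=0.0230, T=0.651, ωT=2.243476, cosh=4.766065, sinh=4.659976; start (x,ẋ)=(-0.068000, 0.331400) → end (x,ẋ)=(0.037410, 0.118086)
phase 2: p=0.2943, T=0.580, ωT=1.998796, cosh=3.757832, sinh=3.622333; start (x,ẋ)=(0.037410, 0.118086) → end (x,ẋ)=(-0.546930, -2.763090)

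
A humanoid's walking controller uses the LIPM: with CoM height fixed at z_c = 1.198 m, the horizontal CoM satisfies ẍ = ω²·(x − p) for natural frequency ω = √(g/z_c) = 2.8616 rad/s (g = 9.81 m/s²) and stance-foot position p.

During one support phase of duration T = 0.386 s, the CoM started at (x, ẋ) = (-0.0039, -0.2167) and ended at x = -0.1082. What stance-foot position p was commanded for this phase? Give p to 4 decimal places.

p = -0.0001

ωT = 2.8616·0.386 = 1.104578; cosh(ωT) = 1.674650, sinh(ωT) = 1.343299
x(T) = p + (x₀−p)·cosh(ωT) + (ẋ₀/ω)·sinh(ωT) ⇒ p·(1 − cosh) = x(T) − x₀·cosh − (ẋ₀/ω)·sinh
numerator   = -0.1082 − (-0.0039)·1.674650 − (-0.2167/2.8616)·1.343299 = 0.000055
denominator = 1 − 1.674650 = -0.674650
p = 0.000055 / -0.674650 = -0.0001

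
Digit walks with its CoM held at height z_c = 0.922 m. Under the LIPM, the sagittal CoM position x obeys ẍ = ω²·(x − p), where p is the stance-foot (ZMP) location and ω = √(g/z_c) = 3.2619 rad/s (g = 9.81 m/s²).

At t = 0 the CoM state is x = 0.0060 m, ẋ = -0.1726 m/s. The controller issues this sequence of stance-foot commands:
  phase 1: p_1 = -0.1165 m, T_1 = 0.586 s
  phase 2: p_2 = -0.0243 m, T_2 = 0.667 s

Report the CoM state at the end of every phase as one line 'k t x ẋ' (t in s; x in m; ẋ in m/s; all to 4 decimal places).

phase 1: p=-0.1165, T=0.586, ωT=1.911473, cosh=3.455454, sinh=3.307592; start (x,ẋ)=(0.006000, -0.172600) → end (x,ẋ)=(0.131775, 0.725245)
phase 2: p=-0.0243, T=0.667, ωT=2.175687, cosh=4.460884, sinh=4.347353; start (x,ẋ)=(0.131775, 0.725245) → end (x,ẋ)=(1.638517, 5.448483)

1 0.5860 0.1318 0.7252
2 1.2530 1.6385 5.4485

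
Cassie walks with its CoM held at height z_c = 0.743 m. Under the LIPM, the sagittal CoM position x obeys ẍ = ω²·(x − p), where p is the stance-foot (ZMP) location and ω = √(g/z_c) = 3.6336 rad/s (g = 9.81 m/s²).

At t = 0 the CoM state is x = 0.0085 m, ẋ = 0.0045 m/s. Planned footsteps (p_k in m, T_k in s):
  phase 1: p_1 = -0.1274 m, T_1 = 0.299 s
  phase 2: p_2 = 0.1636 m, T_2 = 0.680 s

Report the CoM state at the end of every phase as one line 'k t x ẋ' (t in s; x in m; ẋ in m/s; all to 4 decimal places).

1 0.2990 0.0985 0.6559
2 0.9790 0.8362 2.5194

phase 1: p=-0.1274, T=0.299, ωT=1.086446, cosh=1.650568, sinh=1.313155; start (x,ẋ)=(0.008500, 0.004500) → end (x,ẋ)=(0.098539, 0.655872)
phase 2: p=0.1636, T=0.680, ωT=2.470848, cosh=5.958495, sinh=5.873982; start (x,ẋ)=(0.098539, 0.655872) → end (x,ẋ)=(0.836196, 2.519355)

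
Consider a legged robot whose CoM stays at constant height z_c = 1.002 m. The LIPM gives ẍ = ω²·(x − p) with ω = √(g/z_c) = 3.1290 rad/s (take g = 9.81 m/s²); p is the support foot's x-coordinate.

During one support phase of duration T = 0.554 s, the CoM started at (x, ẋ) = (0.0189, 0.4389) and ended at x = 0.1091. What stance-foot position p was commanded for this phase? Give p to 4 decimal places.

ωT = 3.1290·0.554 = 1.733466; cosh(ωT) = 2.918455, sinh(ωT) = 2.741784
x(T) = p + (x₀−p)·cosh(ωT) + (ẋ₀/ω)·sinh(ωT) ⇒ p·(1 − cosh) = x(T) − x₀·cosh − (ẋ₀/ω)·sinh
numerator   = 0.1091 − (0.0189)·2.918455 − (0.4389/3.1290)·2.741784 = -0.330645
denominator = 1 − 2.918455 = -1.918455
p = -0.330645 / -1.918455 = 0.1723

p = 0.1723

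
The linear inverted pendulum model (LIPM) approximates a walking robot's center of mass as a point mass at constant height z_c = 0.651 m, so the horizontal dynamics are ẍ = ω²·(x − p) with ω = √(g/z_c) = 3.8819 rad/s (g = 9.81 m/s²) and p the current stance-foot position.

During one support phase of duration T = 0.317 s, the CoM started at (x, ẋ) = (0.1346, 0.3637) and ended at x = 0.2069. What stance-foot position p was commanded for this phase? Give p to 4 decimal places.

ωT = 3.8819·0.317 = 1.230562; cosh(ωT) = 1.857641, sinh(ωT) = 1.565513
x(T) = p + (x₀−p)·cosh(ωT) + (ẋ₀/ω)·sinh(ωT) ⇒ p·(1 − cosh) = x(T) − x₀·cosh − (ẋ₀/ω)·sinh
numerator   = 0.2069 − (0.1346)·1.857641 − (0.3637/3.8819)·1.565513 = -0.189813
denominator = 1 − 1.857641 = -0.857641
p = -0.189813 / -0.857641 = 0.2213

p = 0.2213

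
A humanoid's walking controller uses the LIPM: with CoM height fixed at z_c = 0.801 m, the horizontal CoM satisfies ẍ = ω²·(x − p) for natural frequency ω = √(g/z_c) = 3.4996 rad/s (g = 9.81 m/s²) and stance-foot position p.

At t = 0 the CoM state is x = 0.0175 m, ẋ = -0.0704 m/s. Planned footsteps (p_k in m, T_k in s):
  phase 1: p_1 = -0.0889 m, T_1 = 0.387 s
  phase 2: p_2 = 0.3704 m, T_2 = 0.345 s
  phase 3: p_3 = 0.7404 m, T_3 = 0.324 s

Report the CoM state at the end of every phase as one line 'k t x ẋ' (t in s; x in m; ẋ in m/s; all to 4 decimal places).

1 0.3870 0.0946 0.5278
2 0.7320 0.0975 -0.5085
3 1.0560 -0.5643 -4.0056

phase 1: p=-0.0889, T=0.387, ωT=1.354345, cosh=2.066170, sinh=1.808054; start (x,ẋ)=(0.017500, -0.070400) → end (x,ẋ)=(0.094569, 0.527784)
phase 2: p=0.3704, T=0.345, ωT=1.207362, cosh=1.821817, sinh=1.522832; start (x,ẋ)=(0.094569, 0.527784) → end (x,ẋ)=(0.097548, -0.508464)
phase 3: p=0.7404, T=0.324, ωT=1.133870, cosh=1.714723, sinh=1.392938; start (x,ẋ)=(0.097548, -0.508464) → end (x,ẋ)=(-0.564296, -4.005602)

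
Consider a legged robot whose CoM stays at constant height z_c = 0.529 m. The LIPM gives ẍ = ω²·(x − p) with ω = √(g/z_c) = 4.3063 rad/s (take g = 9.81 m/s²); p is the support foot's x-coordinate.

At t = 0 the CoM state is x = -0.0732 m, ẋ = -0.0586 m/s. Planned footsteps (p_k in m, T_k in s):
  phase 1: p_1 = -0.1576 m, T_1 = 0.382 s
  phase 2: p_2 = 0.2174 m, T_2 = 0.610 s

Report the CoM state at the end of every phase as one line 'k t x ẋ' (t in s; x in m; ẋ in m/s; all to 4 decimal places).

1 0.3820 0.0352 0.7490
2 0.9920 0.1477 -0.1894

phase 1: p=-0.1576, T=0.382, ωT=1.645007, cosh=2.687028, sinh=2.494016; start (x,ẋ)=(-0.073200, -0.058600) → end (x,ẋ)=(0.035247, 0.748995)
phase 2: p=0.2174, T=0.610, ωT=2.626843, cosh=6.951173, sinh=6.878867; start (x,ẋ)=(0.035247, 0.748995) → end (x,ẋ)=(0.147662, -0.189439)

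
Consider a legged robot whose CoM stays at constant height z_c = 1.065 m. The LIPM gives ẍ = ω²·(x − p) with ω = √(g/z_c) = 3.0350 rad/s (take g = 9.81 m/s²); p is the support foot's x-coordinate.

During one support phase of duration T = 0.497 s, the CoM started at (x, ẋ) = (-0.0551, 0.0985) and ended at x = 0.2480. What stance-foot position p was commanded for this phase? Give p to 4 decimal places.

ωT = 3.0350·0.497 = 1.508395; cosh(ωT) = 2.370368, sinh(ωT) = 2.149103
x(T) = p + (x₀−p)·cosh(ωT) + (ẋ₀/ω)·sinh(ωT) ⇒ p·(1 − cosh) = x(T) − x₀·cosh − (ẋ₀/ω)·sinh
numerator   = 0.2480 − (-0.0551)·2.370368 − (0.0985/3.0350)·2.149103 = 0.308859
denominator = 1 − 2.370368 = -1.370368
p = 0.308859 / -1.370368 = -0.2254

p = -0.2254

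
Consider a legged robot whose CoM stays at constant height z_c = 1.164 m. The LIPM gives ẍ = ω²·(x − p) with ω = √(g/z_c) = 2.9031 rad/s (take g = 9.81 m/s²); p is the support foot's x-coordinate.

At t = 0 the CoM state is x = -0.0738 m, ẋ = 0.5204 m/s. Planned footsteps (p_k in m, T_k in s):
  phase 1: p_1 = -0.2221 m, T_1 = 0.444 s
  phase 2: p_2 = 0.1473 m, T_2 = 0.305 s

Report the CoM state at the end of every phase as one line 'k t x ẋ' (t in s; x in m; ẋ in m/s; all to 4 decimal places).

phase 1: p=-0.2221, T=0.444, ωT=1.288976, cosh=1.952311, sinh=1.676759; start (x,ẋ)=(-0.073800, 0.520400) → end (x,ẋ)=(0.367998, 1.737877)
phase 2: p=0.1473, T=0.305, ωT=0.885445, cosh=1.418297, sinh=1.005767; start (x,ẋ)=(0.367998, 1.737877) → end (x,ẋ)=(1.062396, 3.109229)

1 0.4440 0.3680 1.7379
2 0.7490 1.0624 3.1092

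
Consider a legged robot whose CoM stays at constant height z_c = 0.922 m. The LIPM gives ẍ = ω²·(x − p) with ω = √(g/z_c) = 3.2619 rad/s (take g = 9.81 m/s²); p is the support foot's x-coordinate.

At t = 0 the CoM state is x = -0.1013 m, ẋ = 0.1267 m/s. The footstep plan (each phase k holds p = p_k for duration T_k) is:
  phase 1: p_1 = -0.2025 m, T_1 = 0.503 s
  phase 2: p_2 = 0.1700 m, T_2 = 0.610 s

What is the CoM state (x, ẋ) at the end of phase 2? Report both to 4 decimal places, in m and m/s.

x = 1.4252, ẋ = 4.2550

phase 1: p=-0.2025, T=0.503, ωT=1.640736, cosh=2.676400, sinh=2.482563; start (x,ẋ)=(-0.101300, 0.126700) → end (x,ẋ)=(0.164780, 1.158605)
phase 2: p=0.1700, T=0.610, ωT=1.989759, cosh=3.725250, sinh=3.588521; start (x,ẋ)=(0.164780, 1.158605) → end (x,ẋ)=(1.425174, 4.254994)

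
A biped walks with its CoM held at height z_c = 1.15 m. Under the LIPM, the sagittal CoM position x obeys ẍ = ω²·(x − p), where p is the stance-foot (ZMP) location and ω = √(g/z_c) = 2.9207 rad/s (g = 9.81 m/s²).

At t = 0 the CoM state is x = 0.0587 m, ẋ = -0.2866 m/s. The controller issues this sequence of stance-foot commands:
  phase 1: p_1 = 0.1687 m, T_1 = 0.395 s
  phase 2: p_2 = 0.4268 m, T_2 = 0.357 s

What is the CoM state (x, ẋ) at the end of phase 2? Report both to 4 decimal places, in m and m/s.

phase 1: p=0.1687, T=0.395, ωT=1.153676, cosh=1.742650, sinh=1.427175; start (x,ẋ)=(0.058700, -0.286600) → end (x,ẋ)=(-0.163036, -0.957962)
phase 2: p=0.4268, T=0.357, ωT=1.042690, cosh=1.594671, sinh=1.242166; start (x,ẋ)=(-0.163036, -0.957962) → end (x,ẋ)=(-0.921214, -3.667557)

x = -0.9212, ẋ = -3.6676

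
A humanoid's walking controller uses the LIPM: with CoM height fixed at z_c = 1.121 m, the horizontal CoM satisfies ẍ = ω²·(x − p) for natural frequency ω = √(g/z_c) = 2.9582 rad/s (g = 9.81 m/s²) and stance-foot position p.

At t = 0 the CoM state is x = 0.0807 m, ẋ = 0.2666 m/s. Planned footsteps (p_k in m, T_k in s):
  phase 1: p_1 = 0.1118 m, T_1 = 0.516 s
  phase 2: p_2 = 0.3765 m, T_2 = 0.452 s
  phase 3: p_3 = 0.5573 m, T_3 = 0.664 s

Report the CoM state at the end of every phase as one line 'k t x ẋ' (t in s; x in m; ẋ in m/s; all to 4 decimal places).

phase 1: p=0.1118, T=0.516, ωT=1.526431, cosh=2.409517, sinh=2.192208; start (x,ẋ)=(0.080700, 0.266600) → end (x,ẋ)=(0.234431, 0.440694)
phase 2: p=0.3765, T=0.452, ωT=1.337106, cosh=2.035307, sinh=1.772702; start (x,ẋ)=(0.234431, 0.440694) → end (x,ẋ)=(0.351432, 0.151937)
phase 3: p=0.5573, T=0.664, ωT=1.964245, cosh=3.634894, sinh=3.494632; start (x,ẋ)=(0.351432, 0.151937) → end (x,ẋ)=(-0.011520, -1.575953)

1 0.5160 0.2344 0.4407
2 0.9680 0.3514 0.1519
3 1.6320 -0.0115 -1.5760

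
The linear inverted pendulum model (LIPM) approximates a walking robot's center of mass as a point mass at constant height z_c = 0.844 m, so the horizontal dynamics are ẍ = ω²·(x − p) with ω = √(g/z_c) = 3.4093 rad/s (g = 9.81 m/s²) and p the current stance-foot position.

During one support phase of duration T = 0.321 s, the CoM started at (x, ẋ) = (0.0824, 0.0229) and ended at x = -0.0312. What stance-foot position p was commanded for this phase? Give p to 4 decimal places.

p = 0.2677

ωT = 3.4093·0.321 = 1.094385; cosh(ωT) = 1.661046, sinh(ωT) = 1.326300
x(T) = p + (x₀−p)·cosh(ωT) + (ẋ₀/ω)·sinh(ωT) ⇒ p·(1 − cosh) = x(T) − x₀·cosh − (ẋ₀/ω)·sinh
numerator   = -0.0312 − (0.0824)·1.661046 − (0.0229/3.4093)·1.326300 = -0.176979
denominator = 1 − 1.661046 = -0.661046
p = -0.176979 / -0.661046 = 0.2677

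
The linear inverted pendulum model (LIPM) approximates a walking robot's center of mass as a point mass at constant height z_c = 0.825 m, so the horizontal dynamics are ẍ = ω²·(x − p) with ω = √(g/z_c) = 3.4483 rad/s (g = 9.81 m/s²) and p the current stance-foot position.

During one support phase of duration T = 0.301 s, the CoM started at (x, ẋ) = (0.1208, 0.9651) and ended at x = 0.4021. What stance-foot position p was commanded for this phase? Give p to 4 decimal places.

p = 0.2299

ωT = 3.4483·0.301 = 1.037938; cosh(ωT) = 1.588787, sinh(ωT) = 1.234603
x(T) = p + (x₀−p)·cosh(ωT) + (ẋ₀/ω)·sinh(ωT) ⇒ p·(1 − cosh) = x(T) − x₀·cosh − (ẋ₀/ω)·sinh
numerator   = 0.4021 − (0.1208)·1.588787 − (0.9651/3.4483)·1.234603 = -0.135362
denominator = 1 − 1.588787 = -0.588787
p = -0.135362 / -0.588787 = 0.2299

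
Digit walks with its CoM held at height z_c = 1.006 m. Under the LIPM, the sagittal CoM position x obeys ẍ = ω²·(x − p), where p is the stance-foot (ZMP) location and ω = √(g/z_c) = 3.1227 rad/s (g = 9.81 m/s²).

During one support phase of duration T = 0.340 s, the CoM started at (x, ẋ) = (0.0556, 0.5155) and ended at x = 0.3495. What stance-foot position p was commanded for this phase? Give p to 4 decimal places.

p = -0.0799

ωT = 3.1227·0.340 = 1.061718; cosh(ωT) = 1.618598, sinh(ωT) = 1.272736
x(T) = p + (x₀−p)·cosh(ωT) + (ẋ₀/ω)·sinh(ωT) ⇒ p·(1 − cosh) = x(T) − x₀·cosh − (ẋ₀/ω)·sinh
numerator   = 0.3495 − (0.0556)·1.618598 − (0.5155/3.1227)·1.272736 = 0.049401
denominator = 1 − 1.618598 = -0.618598
p = 0.049401 / -0.618598 = -0.0799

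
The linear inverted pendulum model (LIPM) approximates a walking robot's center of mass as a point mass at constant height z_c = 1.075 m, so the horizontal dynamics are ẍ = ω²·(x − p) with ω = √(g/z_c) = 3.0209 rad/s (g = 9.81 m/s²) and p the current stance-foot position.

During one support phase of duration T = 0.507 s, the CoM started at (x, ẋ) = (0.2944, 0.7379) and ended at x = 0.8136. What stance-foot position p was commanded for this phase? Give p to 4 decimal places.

p = 0.3080

ωT = 3.0209·0.507 = 1.531596; cosh(ωT) = 2.420872, sinh(ωT) = 2.204682
x(T) = p + (x₀−p)·cosh(ωT) + (ẋ₀/ω)·sinh(ωT) ⇒ p·(1 − cosh) = x(T) − x₀·cosh − (ẋ₀/ω)·sinh
numerator   = 0.8136 − (0.2944)·2.420872 − (0.7379/3.0209)·2.204682 = -0.437631
denominator = 1 − 2.420872 = -1.420872
p = -0.437631 / -1.420872 = 0.3080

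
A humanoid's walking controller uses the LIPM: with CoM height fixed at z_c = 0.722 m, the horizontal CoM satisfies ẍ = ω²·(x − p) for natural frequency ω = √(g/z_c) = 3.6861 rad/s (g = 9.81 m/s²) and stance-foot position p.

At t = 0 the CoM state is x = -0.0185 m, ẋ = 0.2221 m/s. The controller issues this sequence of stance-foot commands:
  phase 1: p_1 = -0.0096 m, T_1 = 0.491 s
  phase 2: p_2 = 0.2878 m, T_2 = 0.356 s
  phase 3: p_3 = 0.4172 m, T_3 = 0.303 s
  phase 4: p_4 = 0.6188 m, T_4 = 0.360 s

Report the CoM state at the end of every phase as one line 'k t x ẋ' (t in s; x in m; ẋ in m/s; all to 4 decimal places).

1 0.4910 0.1416 0.5991
2 0.8470 0.2766 0.2651
3 1.1500 0.2775 -0.2584
4 1.5100 -0.1925 -2.7255

phase 1: p=-0.0096, T=0.491, ωT=1.809875, cosh=3.136679, sinh=2.973005; start (x,ẋ)=(-0.018500, 0.222100) → end (x,ẋ)=(0.141617, 0.599123)
phase 2: p=0.2878, T=0.356, ωT=1.312252, cosh=1.991871, sinh=1.722657; start (x,ẋ)=(0.141617, 0.599123) → end (x,ẋ)=(0.276616, 0.265131)
phase 3: p=0.4172, T=0.303, ωT=1.116888, cosh=1.691314, sinh=1.364018; start (x,ẋ)=(0.276616, 0.265131) → end (x,ẋ)=(0.277539, -0.258422)
phase 4: p=0.6188, T=0.360, ωT=1.326996, cosh=2.017488, sinh=1.752215; start (x,ẋ)=(0.277539, -0.258422) → end (x,ẋ)=(-0.192533, -2.725513)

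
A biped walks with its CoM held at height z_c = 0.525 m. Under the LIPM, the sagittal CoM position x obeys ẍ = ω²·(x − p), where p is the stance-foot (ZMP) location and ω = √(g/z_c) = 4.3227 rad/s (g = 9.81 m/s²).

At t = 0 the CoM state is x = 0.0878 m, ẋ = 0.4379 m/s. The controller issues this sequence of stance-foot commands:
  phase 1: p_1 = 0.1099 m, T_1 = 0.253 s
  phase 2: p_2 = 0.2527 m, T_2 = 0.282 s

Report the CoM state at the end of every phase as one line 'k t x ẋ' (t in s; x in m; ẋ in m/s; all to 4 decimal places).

phase 1: p=0.1099, T=0.253, ωT=1.093643, cosh=1.660062, sinh=1.325068; start (x,ẋ)=(0.087800, 0.437900) → end (x,ẋ)=(0.207445, 0.600355)
phase 2: p=0.2527, T=0.282, ωT=1.219001, cosh=1.839666, sinh=1.544141; start (x,ẋ)=(0.207445, 0.600355) → end (x,ẋ)=(0.383903, 0.802384)

1 0.2530 0.2074 0.6004
2 0.5350 0.3839 0.8024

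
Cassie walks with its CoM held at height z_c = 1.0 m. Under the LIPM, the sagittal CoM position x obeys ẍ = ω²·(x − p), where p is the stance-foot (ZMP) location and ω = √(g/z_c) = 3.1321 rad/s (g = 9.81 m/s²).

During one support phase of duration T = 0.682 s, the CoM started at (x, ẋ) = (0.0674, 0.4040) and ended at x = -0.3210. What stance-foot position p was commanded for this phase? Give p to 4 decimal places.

p = 0.3489

ωT = 3.1321·0.682 = 2.136092; cosh(ωT) = 4.292202, sinh(ωT) = 4.174086
x(T) = p + (x₀−p)·cosh(ωT) + (ẋ₀/ω)·sinh(ωT) ⇒ p·(1 − cosh) = x(T) − x₀·cosh − (ẋ₀/ω)·sinh
numerator   = -0.3210 − (0.0674)·4.292202 − (0.4040/3.1321)·4.174086 = -1.148697
denominator = 1 − 4.292202 = -3.292202
p = -1.148697 / -3.292202 = 0.3489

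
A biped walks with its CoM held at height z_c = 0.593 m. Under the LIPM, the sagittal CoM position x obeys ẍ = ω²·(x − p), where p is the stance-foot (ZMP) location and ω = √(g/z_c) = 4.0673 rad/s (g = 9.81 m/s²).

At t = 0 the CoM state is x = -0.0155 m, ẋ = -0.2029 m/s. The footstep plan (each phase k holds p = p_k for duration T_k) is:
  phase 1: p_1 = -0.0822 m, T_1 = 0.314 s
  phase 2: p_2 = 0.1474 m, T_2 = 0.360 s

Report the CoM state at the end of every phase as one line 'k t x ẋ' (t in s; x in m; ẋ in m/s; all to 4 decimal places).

1 0.3140 -0.0358 0.0565
2 0.6740 -0.2414 -1.3961

phase 1: p=-0.0822, T=0.314, ωT=1.277132, cosh=1.932588, sinh=1.653752; start (x,ẋ)=(-0.015500, -0.202900) → end (x,ẋ)=(-0.035795, 0.056523)
phase 2: p=0.1474, T=0.360, ωT=1.464228, cosh=2.277730, sinh=2.046474; start (x,ẋ)=(-0.035795, 0.056523) → end (x,ẋ)=(-0.241429, -1.396102)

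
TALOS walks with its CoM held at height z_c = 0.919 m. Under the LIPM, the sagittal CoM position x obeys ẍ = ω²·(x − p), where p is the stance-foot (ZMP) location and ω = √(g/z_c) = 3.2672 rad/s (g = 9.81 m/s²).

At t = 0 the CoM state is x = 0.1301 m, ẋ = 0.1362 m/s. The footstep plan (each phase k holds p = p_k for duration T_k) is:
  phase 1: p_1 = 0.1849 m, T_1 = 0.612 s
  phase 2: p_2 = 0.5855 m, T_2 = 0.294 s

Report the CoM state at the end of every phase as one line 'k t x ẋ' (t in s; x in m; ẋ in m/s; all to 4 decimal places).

1 0.6120 0.1299 -0.1369
2 0.9060 -0.1436 -1.8649

phase 1: p=0.1849, T=0.612, ωT=1.999526, cosh=3.760478, sinh=3.625079; start (x,ẋ)=(0.130100, 0.136200) → end (x,ẋ)=(0.129945, -0.136866)
phase 2: p=0.5855, T=0.294, ωT=0.960557, cosh=1.497915, sinh=1.115236; start (x,ẋ)=(0.129945, -0.136866) → end (x,ẋ)=(-0.143602, -1.864920)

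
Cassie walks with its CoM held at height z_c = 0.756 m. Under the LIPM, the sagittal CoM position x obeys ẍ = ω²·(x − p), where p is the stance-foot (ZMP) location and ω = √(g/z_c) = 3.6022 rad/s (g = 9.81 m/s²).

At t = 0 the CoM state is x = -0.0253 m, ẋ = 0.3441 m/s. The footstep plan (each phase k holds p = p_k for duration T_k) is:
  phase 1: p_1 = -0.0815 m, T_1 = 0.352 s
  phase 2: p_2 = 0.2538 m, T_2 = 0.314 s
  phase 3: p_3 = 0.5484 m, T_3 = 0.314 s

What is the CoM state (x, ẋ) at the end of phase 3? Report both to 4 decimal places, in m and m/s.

x = 1.0054, ẋ = 2.1184

phase 1: p=-0.0815, T=0.352, ωT=1.267974, cosh=1.917524, sinh=1.636123; start (x,ẋ)=(-0.025300, 0.344100) → end (x,ẋ)=(0.182555, 0.991043)
phase 2: p=0.2538, T=0.314, ωT=1.131091, cosh=1.710858, sinh=1.388177; start (x,ẋ)=(0.182555, 0.991043) → end (x,ẋ)=(0.513828, 1.339276)
phase 3: p=0.5484, T=0.314, ωT=1.131091, cosh=1.710858, sinh=1.388177; start (x,ẋ)=(0.513828, 1.339276) → end (x,ẋ)=(1.005368, 2.118433)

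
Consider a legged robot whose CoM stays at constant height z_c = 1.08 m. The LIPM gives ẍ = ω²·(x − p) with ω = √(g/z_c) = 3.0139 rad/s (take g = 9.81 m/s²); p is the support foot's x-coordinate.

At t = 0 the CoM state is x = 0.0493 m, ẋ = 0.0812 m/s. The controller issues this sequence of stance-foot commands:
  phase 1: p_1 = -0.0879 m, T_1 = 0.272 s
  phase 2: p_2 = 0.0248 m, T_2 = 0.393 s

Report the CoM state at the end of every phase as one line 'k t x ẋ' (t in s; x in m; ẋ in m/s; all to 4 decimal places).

1 0.2720 0.1227 0.4883
2 0.6650 0.4398 1.3099

phase 1: p=-0.0879, T=0.272, ωT=0.819781, cosh=1.355265, sinh=0.914737; start (x,ẋ)=(0.049300, 0.081200) → end (x,ẋ)=(0.122687, 0.488298)
phase 2: p=0.0248, T=0.393, ωT=1.184463, cosh=1.787420, sinh=1.481510; start (x,ẋ)=(0.122687, 0.488298) → end (x,ẋ)=(0.439793, 1.309871)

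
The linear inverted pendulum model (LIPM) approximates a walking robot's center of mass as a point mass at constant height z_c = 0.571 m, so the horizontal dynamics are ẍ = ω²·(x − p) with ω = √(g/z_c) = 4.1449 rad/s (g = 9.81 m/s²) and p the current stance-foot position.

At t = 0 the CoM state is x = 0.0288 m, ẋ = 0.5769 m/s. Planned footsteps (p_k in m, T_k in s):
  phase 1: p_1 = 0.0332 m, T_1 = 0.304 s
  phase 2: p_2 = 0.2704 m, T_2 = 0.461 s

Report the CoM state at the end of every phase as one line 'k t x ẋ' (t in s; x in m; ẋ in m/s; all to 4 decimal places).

phase 1: p=0.0332, T=0.304, ωT=1.260050, cosh=1.904618, sinh=1.620978; start (x,ẋ)=(0.028800, 0.576900) → end (x,ẋ)=(0.250432, 1.069212)
phase 2: p=0.2704, T=0.461, ωT=1.910799, cosh=3.453224, sinh=3.305262; start (x,ẋ)=(0.250432, 1.069212) → end (x,ẋ)=(1.054067, 3.418672)

1 0.3040 0.2504 1.0692
2 0.7650 1.0541 3.4187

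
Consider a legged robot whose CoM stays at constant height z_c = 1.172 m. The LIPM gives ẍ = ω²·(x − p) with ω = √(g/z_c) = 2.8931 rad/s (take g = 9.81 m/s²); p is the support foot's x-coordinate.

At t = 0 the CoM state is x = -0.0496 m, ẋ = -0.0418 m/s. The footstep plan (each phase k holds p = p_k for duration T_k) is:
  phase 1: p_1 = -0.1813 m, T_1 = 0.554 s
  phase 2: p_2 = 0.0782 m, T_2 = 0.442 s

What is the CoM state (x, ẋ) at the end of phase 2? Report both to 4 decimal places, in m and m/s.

phase 1: p=-0.1813, T=0.554, ωT=1.602777, cosh=2.584072, sinh=2.382736; start (x,ẋ)=(-0.049600, -0.041800) → end (x,ẋ)=(0.124596, 0.799859)
phase 2: p=0.0782, T=0.442, ωT=1.278750, cosh=1.935266, sinh=1.656881; start (x,ẋ)=(0.124596, 0.799859) → end (x,ẋ)=(0.626069, 1.770341)

x = 0.6261, ẋ = 1.7703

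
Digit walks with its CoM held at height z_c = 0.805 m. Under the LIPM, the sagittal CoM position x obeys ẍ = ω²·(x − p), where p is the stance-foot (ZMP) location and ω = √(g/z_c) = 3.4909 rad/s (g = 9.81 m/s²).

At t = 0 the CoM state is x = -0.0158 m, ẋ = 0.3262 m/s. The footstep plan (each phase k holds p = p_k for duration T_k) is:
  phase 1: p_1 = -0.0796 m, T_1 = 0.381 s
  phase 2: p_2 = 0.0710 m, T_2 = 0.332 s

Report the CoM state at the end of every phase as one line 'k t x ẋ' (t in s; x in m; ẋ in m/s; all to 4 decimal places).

phase 1: p=-0.0796, T=0.381, ωT=1.330033, cosh=2.022818, sinh=1.758350; start (x,ẋ)=(-0.015800, 0.326200) → end (x,ẋ)=(0.213761, 1.051462)
phase 2: p=0.0710, T=0.332, ωT=1.158979, cosh=1.750242, sinh=1.436435; start (x,ẋ)=(0.213761, 1.051462) → end (x,ẋ)=(0.753522, 2.556182)

1 0.3810 0.2138 1.0515
2 0.7130 0.7535 2.5562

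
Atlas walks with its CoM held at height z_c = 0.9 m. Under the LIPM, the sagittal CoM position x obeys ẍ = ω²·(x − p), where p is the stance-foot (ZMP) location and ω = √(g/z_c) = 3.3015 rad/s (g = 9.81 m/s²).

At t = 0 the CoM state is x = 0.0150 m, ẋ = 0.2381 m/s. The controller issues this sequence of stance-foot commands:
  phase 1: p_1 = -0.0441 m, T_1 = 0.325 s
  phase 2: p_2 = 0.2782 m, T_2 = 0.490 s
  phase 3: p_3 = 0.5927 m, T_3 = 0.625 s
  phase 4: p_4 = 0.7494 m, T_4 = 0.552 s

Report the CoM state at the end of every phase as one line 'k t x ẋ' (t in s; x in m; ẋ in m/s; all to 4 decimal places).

phase 1: p=-0.0441, T=0.325, ωT=1.072987, cosh=1.633044, sinh=1.291058; start (x,ẋ)=(0.015000, 0.238100) → end (x,ẋ)=(0.145522, 0.640737)
phase 2: p=0.2782, T=0.490, ωT=1.617735, cosh=2.620003, sinh=2.421655; start (x,ẋ)=(0.145522, 0.640737) → end (x,ẋ)=(0.400566, 0.617963)
phase 3: p=0.5927, T=0.625, ωT=2.063438, cosh=4.000002, sinh=3.872985; start (x,ẋ)=(0.400566, 0.617963) → end (x,ẋ)=(0.549096, 0.015103)
phase 4: p=0.7494, T=0.552, ωT=1.822428, cosh=3.174247, sinh=3.012615; start (x,ẋ)=(0.549096, 0.015103) → end (x,ẋ)=(0.127367, -1.944311)

1 0.3250 0.1455 0.6407
2 0.8150 0.4006 0.6180
3 1.4400 0.5491 0.0151
4 1.9920 0.1274 -1.9443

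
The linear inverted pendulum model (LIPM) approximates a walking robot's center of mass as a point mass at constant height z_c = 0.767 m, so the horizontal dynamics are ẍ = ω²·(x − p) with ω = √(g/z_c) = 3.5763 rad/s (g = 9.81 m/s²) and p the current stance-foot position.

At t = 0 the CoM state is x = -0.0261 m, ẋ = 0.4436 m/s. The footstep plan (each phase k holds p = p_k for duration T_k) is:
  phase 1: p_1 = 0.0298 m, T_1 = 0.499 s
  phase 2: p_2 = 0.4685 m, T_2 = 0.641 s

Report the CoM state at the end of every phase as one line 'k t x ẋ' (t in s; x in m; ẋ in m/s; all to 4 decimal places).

phase 1: p=0.0298, T=0.499, ωT=1.784574, cosh=3.062454, sinh=2.894586; start (x,ẋ)=(-0.026100, 0.443600) → end (x,ẋ)=(0.217650, 0.779833)
phase 2: p=0.4685, T=0.641, ωT=2.292408, cosh=4.999886, sinh=4.898863; start (x,ẋ)=(0.217650, 0.779833) → end (x,ẋ)=(0.282503, -0.495770)

1 0.4990 0.2176 0.7798
2 1.1400 0.2825 -0.4958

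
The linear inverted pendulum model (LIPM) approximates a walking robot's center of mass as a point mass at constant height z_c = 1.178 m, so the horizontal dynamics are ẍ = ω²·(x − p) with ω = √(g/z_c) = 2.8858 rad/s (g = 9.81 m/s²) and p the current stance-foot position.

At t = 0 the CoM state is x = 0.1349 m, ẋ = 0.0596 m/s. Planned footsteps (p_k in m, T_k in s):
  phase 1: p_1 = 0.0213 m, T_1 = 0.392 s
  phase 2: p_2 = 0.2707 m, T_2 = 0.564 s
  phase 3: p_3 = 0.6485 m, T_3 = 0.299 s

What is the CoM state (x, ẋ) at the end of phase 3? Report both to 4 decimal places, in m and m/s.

phase 1: p=0.0213, T=0.392, ωT=1.131234, cosh=1.711056, sinh=1.388421; start (x,ẋ)=(0.134900, 0.059600) → end (x,ẋ)=(0.244351, 0.557141)
phase 2: p=0.2707, T=0.564, ωT=1.627591, cosh=2.643999, sinh=2.447597; start (x,ẋ)=(0.244351, 0.557141) → end (x,ẋ)=(0.673573, 1.286968)
phase 3: p=0.6485, T=0.299, ωT=0.862854, cosh=1.395936, sinh=0.973980; start (x,ẋ)=(0.673573, 1.286968) → end (x,ẋ)=(1.117862, 1.866998)

x = 1.1179, ẋ = 1.8670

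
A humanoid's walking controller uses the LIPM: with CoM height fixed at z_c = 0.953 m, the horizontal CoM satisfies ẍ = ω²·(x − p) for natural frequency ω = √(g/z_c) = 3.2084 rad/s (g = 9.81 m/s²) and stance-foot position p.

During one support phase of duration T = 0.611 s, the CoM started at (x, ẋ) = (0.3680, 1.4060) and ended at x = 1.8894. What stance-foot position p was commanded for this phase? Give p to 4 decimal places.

ωT = 3.2084·0.611 = 1.960332; cosh(ωT) = 3.621249, sinh(ωT) = 3.480438
x(T) = p + (x₀−p)·cosh(ωT) + (ẋ₀/ω)·sinh(ωT) ⇒ p·(1 − cosh) = x(T) − x₀·cosh − (ẋ₀/ω)·sinh
numerator   = 1.8894 − (0.3680)·3.621249 − (1.4060/3.2084)·3.480438 = -0.968433
denominator = 1 − 3.621249 = -2.621249
p = -0.968433 / -2.621249 = 0.3695

p = 0.3695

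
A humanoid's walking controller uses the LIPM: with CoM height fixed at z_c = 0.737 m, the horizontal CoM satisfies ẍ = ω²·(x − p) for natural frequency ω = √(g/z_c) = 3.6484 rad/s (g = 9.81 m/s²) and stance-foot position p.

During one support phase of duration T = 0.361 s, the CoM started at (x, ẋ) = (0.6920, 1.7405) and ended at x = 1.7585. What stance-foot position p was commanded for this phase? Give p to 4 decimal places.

ωT = 3.6484·0.361 = 1.317072; cosh(ωT) = 2.000198, sinh(ωT) = 1.732280
x(T) = p + (x₀−p)·cosh(ωT) + (ẋ₀/ω)·sinh(ωT) ⇒ p·(1 − cosh) = x(T) − x₀·cosh − (ẋ₀/ω)·sinh
numerator   = 1.7585 − (0.6920)·2.000198 − (1.7405/3.6484)·1.732280 = -0.452036
denominator = 1 − 2.000198 = -1.000198
p = -0.452036 / -1.000198 = 0.4519

p = 0.4519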